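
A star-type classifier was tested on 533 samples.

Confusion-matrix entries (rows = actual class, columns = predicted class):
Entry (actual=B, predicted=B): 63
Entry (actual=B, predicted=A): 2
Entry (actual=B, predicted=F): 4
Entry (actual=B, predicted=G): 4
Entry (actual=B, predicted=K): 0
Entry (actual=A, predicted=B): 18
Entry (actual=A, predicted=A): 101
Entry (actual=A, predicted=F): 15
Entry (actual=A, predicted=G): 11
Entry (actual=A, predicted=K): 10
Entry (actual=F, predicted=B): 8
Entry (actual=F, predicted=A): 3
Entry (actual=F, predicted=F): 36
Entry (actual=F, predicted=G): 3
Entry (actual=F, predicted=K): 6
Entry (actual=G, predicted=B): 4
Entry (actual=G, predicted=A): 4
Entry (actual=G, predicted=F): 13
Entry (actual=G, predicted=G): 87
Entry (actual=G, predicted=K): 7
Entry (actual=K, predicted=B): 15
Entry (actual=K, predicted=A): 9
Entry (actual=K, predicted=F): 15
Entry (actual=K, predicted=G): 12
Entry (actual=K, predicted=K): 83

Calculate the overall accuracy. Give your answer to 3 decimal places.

0.694

Accuracy = trace / total = (63+101+36+87+83=370) / 533 = 370/533 = 0.694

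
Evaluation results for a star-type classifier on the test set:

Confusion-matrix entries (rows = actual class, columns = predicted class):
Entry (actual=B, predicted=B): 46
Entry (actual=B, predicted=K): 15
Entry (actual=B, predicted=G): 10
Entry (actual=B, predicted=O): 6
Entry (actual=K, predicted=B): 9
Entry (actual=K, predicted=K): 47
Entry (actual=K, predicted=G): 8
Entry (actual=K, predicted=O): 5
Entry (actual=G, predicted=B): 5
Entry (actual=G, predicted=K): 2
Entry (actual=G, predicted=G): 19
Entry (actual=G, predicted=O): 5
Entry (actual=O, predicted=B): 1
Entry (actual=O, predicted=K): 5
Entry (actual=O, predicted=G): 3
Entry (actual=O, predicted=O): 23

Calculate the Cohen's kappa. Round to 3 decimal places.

Observed agreement pₒ = trace/N = 135/209 = 0.6459
Expected agreement pₑ = Σ (rowᵢ·colᵢ)/N² = (77·61 + 69·69 + 31·40 + 32·39)/209² = 0.2735
κ = (pₒ − pₑ)/(1 − pₑ) = (0.6459 − 0.2735)/(1 − 0.2735) = 0.513

0.513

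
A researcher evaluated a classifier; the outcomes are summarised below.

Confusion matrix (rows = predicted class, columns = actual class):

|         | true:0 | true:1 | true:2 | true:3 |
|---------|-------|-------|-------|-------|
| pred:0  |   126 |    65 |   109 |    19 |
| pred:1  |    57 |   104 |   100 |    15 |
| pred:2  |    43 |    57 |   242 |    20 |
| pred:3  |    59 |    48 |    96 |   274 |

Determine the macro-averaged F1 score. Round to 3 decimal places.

Per-class F1 score (2·TP/(2·TP+FP+FN)):
  0: TP=126, FP=65+109+19=193, FN=57+43+59=159 → 252/604 = 0.4172
  1: TP=104, FP=57+100+15=172, FN=65+57+48=170 → 208/550 = 0.3782
  2: TP=242, FP=43+57+20=120, FN=109+100+96=305 → 484/909 = 0.5325
  3: TP=274, FP=59+48+96=203, FN=19+15+20=54 → 548/805 = 0.6807
Macro-F1 score = mean = (0.4172 + 0.3782 + 0.5325 + 0.6807) / 4 = 0.502

0.502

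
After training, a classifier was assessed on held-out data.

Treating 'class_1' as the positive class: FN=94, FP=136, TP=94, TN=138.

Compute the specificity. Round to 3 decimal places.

Specificity = TN/(TN+FP) = 138/(138+136) = 0.504

0.504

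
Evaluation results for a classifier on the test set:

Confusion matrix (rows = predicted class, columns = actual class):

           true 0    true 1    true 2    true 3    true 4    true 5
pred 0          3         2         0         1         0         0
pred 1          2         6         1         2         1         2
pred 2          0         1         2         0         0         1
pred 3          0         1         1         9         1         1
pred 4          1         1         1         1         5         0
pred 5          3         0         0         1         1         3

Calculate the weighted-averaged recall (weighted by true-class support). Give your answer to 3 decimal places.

0.519

Per-class recall (TP/(TP+FN)):
  0: TP=3, FN=2+0+0+1+3=6 → 3/9 = 0.3333
  1: TP=6, FN=2+1+1+1+0=5 → 6/11 = 0.5455
  2: TP=2, FN=0+1+1+1+0=3 → 2/5 = 0.4000
  3: TP=9, FN=1+2+0+1+1=5 → 9/14 = 0.6429
  4: TP=5, FN=0+1+0+1+1=3 → 5/8 = 0.6250
  5: TP=3, FN=0+2+1+1+0=4 → 3/7 = 0.4286
Weighted-recall = Σ (supportᵢ/N)·recallᵢ with N=54: (9/54)·0.3333 + (11/54)·0.5455 + (5/54)·0.4000 + (14/54)·0.6429 + (8/54)·0.6250 + (7/54)·0.4286 = 0.519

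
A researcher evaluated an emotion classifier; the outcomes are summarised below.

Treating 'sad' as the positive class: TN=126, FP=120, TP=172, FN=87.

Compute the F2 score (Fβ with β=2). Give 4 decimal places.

0.6476

Fβ = (1+β²)·TP / ((1+β²)·TP + β²·FN + FP), with β²=4
= 5·172 / (5·172 + 4·87 + 120) = 0.6476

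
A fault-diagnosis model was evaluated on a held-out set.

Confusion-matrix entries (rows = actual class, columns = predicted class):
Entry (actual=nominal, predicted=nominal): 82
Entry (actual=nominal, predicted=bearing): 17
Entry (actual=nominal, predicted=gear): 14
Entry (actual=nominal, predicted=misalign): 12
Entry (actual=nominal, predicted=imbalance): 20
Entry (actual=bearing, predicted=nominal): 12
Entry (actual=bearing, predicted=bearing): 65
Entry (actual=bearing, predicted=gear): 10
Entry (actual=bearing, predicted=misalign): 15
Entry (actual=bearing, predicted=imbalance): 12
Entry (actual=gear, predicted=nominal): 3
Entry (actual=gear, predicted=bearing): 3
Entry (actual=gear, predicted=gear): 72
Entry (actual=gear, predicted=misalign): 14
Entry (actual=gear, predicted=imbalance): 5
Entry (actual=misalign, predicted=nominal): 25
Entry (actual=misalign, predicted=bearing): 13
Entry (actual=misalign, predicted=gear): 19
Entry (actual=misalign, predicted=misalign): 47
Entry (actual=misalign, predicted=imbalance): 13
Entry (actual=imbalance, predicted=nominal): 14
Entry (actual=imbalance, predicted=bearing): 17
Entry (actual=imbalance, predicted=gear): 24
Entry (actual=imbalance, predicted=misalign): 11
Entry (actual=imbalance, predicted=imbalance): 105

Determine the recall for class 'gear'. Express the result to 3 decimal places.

Treat 'gear' as positive and all other classes as negative.
recall = TP/(TP+FN).
gear: TP=72, FN=3+3+14+5=25 → 72/97 = 0.7423

0.742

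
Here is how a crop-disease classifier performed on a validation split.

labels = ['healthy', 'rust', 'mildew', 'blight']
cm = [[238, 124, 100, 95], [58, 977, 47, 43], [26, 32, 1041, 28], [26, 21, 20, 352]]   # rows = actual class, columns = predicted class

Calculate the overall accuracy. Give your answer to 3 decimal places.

0.808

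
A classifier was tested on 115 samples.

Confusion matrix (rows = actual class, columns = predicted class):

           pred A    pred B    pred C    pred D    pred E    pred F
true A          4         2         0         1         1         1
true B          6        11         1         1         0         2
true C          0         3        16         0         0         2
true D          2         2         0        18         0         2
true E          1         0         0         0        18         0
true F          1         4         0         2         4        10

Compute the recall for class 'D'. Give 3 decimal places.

Take TP from the diagonal, FP from the rest of the 'D' prediction marginal, FN from the rest of the 'D' actual marginal.
recall = TP/(TP+FN).
D: TP=18, FN=2+2+0+0+2=6 → 18/24 = 0.7500

0.750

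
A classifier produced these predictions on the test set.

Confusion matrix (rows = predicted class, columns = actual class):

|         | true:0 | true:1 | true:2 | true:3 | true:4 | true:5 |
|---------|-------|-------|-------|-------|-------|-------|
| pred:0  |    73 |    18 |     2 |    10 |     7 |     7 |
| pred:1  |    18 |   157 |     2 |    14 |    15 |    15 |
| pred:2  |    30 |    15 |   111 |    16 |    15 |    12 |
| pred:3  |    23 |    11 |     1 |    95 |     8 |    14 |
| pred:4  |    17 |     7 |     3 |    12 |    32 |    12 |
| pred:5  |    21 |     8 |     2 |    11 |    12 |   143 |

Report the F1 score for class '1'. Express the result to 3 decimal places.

Treat '1' as positive and all other classes as negative.
F1 score = 2·TP/(2·TP+FP+FN).
1: TP=157, FP=18+2+14+15+15=64, FN=18+15+11+7+8=59 → 314/437 = 0.7185

0.719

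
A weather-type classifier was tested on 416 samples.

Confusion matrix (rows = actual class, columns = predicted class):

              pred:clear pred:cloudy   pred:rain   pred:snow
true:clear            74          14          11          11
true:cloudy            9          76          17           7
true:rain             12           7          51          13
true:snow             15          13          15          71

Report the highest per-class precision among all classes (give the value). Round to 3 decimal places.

Per-class precision (TP/(TP+FP)):
  clear: TP=74, FP=9+12+15=36 → 74/110 = 0.6727
  cloudy: TP=76, FP=14+7+13=34 → 76/110 = 0.6909
  rain: TP=51, FP=11+17+15=43 → 51/94 = 0.5426
  snow: TP=71, FP=11+7+13=31 → 71/102 = 0.6961
Highest is class 'snow' with precision = 0.696.

0.696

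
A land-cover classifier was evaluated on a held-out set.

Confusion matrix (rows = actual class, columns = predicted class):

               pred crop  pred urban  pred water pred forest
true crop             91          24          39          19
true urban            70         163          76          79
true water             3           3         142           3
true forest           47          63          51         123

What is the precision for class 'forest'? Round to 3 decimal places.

0.549

Treat 'forest' as positive and all other classes as negative.
precision = TP/(TP+FP).
forest: TP=123, FP=19+79+3=101 → 123/224 = 0.5491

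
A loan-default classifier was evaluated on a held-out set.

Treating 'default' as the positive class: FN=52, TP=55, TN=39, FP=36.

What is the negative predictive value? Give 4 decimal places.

NPV = TN/(TN+FN) = 39/(39+52) = 0.4286

0.4286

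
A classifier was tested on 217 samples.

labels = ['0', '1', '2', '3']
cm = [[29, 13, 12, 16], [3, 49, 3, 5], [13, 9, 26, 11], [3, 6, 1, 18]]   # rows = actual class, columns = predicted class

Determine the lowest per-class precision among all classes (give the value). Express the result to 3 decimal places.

0.360

Per-class precision (TP/(TP+FP)):
  0: TP=29, FP=3+13+3=19 → 29/48 = 0.6042
  1: TP=49, FP=13+9+6=28 → 49/77 = 0.6364
  2: TP=26, FP=12+3+1=16 → 26/42 = 0.6190
  3: TP=18, FP=16+5+11=32 → 18/50 = 0.3600
Lowest is class '3' with precision = 0.360.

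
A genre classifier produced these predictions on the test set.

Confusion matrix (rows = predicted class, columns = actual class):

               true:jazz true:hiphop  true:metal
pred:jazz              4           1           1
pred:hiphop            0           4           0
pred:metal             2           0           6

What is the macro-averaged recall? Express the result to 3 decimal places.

Per-class recall (TP/(TP+FN)):
  jazz: TP=4, FN=0+2=2 → 4/6 = 0.6667
  hiphop: TP=4, FN=1+0=1 → 4/5 = 0.8000
  metal: TP=6, FN=1+0=1 → 6/7 = 0.8571
Macro-recall = mean = (0.6667 + 0.8000 + 0.8571) / 3 = 0.775

0.775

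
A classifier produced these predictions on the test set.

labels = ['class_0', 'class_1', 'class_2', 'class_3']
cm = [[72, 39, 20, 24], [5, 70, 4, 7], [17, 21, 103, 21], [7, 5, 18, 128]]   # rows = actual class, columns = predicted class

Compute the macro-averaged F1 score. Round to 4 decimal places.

0.6561

Per-class F1 score (2·TP/(2·TP+FP+FN)):
  class_0: TP=72, FP=5+17+7=29, FN=39+20+24=83 → 144/256 = 0.56250
  class_1: TP=70, FP=39+21+5=65, FN=5+4+7=16 → 140/221 = 0.63348
  class_2: TP=103, FP=20+4+18=42, FN=17+21+21=59 → 206/307 = 0.67101
  class_3: TP=128, FP=24+7+21=52, FN=7+5+18=30 → 256/338 = 0.75740
Macro-F1 score = mean = (0.56250 + 0.63348 + 0.67101 + 0.75740) / 4 = 0.6561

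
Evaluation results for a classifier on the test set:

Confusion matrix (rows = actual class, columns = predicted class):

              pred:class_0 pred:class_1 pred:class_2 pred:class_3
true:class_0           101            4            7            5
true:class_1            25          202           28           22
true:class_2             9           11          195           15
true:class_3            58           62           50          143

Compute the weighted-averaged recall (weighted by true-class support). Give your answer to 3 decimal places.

Per-class recall (TP/(TP+FN)):
  class_0: TP=101, FN=4+7+5=16 → 101/117 = 0.8632
  class_1: TP=202, FN=25+28+22=75 → 202/277 = 0.7292
  class_2: TP=195, FN=9+11+15=35 → 195/230 = 0.8478
  class_3: TP=143, FN=58+62+50=170 → 143/313 = 0.4569
Weighted-recall = Σ (supportᵢ/N)·recallᵢ with N=937: (117/937)·0.8632 + (277/937)·0.7292 + (230/937)·0.8478 + (313/937)·0.4569 = 0.684

0.684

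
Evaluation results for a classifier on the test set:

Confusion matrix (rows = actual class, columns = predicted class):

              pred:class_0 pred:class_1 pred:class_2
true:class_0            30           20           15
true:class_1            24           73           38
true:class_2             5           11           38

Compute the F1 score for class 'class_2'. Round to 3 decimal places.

0.524

One-vs-rest for 'class_2': TP = diagonal; FP = other classes predicted 'class_2'; FN = 'class_2' predicted as other.
F1 score = 2·TP/(2·TP+FP+FN).
class_2: TP=38, FP=15+38=53, FN=5+11=16 → 76/145 = 0.5241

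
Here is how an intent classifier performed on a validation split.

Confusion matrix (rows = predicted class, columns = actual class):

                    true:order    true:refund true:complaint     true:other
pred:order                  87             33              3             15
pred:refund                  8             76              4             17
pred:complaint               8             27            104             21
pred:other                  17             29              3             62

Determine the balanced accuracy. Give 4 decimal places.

0.6593

Balanced accuracy = mean of per-class recall.
  order: recall = 87/120 = 0.72500
  refund: recall = 76/165 = 0.46061
  complaint: recall = 104/114 = 0.91228
  other: recall = 62/115 = 0.53913
Mean = (0.72500 + 0.46061 + 0.91228 + 0.53913) / 4 = 0.6593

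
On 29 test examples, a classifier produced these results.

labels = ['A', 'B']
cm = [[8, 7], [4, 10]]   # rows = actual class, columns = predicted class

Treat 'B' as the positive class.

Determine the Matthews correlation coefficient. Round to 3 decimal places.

0.251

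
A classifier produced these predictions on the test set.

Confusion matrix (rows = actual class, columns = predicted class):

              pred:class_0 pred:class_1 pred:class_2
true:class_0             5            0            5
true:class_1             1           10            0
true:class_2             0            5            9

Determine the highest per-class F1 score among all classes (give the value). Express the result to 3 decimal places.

Per-class F1 score (2·TP/(2·TP+FP+FN)):
  class_0: TP=5, FP=1+0=1, FN=0+5=5 → 10/16 = 0.6250
  class_1: TP=10, FP=0+5=5, FN=1+0=1 → 20/26 = 0.7692
  class_2: TP=9, FP=5+0=5, FN=0+5=5 → 18/28 = 0.6429
Highest is class 'class_1' with F1 score = 0.769.

0.769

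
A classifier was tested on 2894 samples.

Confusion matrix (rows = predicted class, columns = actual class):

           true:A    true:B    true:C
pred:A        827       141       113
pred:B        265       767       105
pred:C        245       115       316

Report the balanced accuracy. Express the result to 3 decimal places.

Balanced accuracy = mean of per-class recall.
  A: recall = 827/1337 = 0.6185
  B: recall = 767/1023 = 0.7498
  C: recall = 316/534 = 0.5918
Mean = (0.6185 + 0.7498 + 0.5918) / 3 = 0.653

0.653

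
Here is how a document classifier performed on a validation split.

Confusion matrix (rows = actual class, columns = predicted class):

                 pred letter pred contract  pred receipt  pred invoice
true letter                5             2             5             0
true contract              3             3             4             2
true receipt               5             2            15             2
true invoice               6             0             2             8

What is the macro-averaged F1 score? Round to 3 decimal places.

0.452

Per-class F1 score (2·TP/(2·TP+FP+FN)):
  letter: TP=5, FP=3+5+6=14, FN=2+5+0=7 → 10/31 = 0.3226
  contract: TP=3, FP=2+2+0=4, FN=3+4+2=9 → 6/19 = 0.3158
  receipt: TP=15, FP=5+4+2=11, FN=5+2+2=9 → 30/50 = 0.6000
  invoice: TP=8, FP=0+2+2=4, FN=6+0+2=8 → 16/28 = 0.5714
Macro-F1 score = mean = (0.3226 + 0.3158 + 0.6000 + 0.5714) / 4 = 0.452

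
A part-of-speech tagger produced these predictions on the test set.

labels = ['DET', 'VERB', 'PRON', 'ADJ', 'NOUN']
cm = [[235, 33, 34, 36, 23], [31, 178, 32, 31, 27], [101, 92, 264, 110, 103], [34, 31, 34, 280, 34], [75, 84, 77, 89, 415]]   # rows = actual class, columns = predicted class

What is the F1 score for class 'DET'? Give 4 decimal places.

F1 score = 2·TP/(2·TP+FP+FN).
DET: TP=235, FP=31+101+34+75=241, FN=33+34+36+23=126 → 470/837 = 0.56153

0.5615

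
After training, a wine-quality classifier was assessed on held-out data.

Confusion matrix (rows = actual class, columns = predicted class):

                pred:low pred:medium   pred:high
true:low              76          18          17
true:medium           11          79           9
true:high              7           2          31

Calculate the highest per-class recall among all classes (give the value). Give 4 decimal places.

Per-class recall (TP/(TP+FN)):
  low: TP=76, FN=18+17=35 → 76/111 = 0.68468
  medium: TP=79, FN=11+9=20 → 79/99 = 0.79798
  high: TP=31, FN=7+2=9 → 31/40 = 0.77500
Highest is class 'medium' with recall = 0.7980.

0.7980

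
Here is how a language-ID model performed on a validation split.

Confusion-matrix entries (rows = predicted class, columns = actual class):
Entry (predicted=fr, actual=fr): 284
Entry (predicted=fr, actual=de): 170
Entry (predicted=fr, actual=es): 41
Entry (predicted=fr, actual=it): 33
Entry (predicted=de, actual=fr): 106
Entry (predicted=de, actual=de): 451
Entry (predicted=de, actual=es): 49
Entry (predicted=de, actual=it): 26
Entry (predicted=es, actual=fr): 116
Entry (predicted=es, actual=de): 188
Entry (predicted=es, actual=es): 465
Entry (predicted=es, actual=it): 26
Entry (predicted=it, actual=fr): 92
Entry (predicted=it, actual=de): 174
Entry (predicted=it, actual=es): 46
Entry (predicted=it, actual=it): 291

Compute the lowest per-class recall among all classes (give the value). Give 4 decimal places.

0.4588

Per-class recall (TP/(TP+FN)):
  fr: TP=284, FN=106+116+92=314 → 284/598 = 0.47492
  de: TP=451, FN=170+188+174=532 → 451/983 = 0.45880
  es: TP=465, FN=41+49+46=136 → 465/601 = 0.77371
  it: TP=291, FN=33+26+26=85 → 291/376 = 0.77394
Lowest is class 'de' with recall = 0.4588.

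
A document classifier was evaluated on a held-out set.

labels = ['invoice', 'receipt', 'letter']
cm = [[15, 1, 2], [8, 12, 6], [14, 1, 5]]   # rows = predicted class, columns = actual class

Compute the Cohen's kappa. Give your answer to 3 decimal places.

0.270

Observed agreement pₒ = trace/N = 32/64 = 0.5000
Expected agreement pₑ = Σ (rowᵢ·colᵢ)/N² = (37·18 + 14·26 + 13·20)/64² = 0.3149
κ = (pₒ − pₑ)/(1 − pₑ) = (0.5000 − 0.3149)/(1 − 0.3149) = 0.270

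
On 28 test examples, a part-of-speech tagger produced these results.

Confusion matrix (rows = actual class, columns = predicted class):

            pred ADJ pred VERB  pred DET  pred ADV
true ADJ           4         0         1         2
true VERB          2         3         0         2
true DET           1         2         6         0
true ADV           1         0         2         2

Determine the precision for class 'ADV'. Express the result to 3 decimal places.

Take TP from the diagonal, FP from the rest of the 'ADV' prediction marginal, FN from the rest of the 'ADV' actual marginal.
precision = TP/(TP+FP).
ADV: TP=2, FP=2+2+0=4 → 2/6 = 0.3333

0.333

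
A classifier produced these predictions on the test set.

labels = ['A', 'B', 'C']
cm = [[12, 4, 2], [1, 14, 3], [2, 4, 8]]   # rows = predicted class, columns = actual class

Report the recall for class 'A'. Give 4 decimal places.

0.8000

Take TP from the diagonal, FP from the rest of the 'A' prediction marginal, FN from the rest of the 'A' actual marginal.
recall = TP/(TP+FN).
A: TP=12, FN=1+2=3 → 12/15 = 0.80000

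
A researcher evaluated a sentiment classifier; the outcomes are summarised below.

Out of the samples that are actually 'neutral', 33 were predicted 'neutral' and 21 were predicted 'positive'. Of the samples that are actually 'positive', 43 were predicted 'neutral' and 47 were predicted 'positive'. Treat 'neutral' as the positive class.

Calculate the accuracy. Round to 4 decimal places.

Accuracy = (TP+TN)/N = (33+47)/144 = 0.5556

0.5556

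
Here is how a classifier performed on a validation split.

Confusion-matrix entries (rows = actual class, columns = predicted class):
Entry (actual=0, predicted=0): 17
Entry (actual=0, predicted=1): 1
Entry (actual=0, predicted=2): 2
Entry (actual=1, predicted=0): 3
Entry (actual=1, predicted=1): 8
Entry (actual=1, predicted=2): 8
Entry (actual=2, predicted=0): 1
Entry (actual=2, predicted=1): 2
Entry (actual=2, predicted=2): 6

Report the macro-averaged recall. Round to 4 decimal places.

0.6459

Per-class recall (TP/(TP+FN)):
  0: TP=17, FN=1+2=3 → 17/20 = 0.85000
  1: TP=8, FN=3+8=11 → 8/19 = 0.42105
  2: TP=6, FN=1+2=3 → 6/9 = 0.66667
Macro-recall = mean = (0.85000 + 0.42105 + 0.66667) / 3 = 0.6459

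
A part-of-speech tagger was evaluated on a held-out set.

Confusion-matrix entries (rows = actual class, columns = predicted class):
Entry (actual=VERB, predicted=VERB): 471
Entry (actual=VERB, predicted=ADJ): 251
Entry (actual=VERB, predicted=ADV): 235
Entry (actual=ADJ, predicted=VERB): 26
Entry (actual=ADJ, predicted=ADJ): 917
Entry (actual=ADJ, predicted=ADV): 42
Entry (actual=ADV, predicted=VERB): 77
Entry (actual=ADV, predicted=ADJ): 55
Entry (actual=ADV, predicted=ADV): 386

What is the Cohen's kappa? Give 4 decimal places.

0.5732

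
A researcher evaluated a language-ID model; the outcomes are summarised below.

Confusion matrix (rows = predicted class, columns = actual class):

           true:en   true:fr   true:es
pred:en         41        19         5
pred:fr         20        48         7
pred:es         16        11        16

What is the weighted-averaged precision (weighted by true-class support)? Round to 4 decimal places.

0.5951

Per-class precision (TP/(TP+FP)):
  en: TP=41, FP=19+5=24 → 41/65 = 0.63077
  fr: TP=48, FP=20+7=27 → 48/75 = 0.64000
  es: TP=16, FP=16+11=27 → 16/43 = 0.37209
Weighted-precision = Σ (supportᵢ/N)·precisionᵢ with N=183: (77/183)·0.63077 + (78/183)·0.64000 + (28/183)·0.37209 = 0.5951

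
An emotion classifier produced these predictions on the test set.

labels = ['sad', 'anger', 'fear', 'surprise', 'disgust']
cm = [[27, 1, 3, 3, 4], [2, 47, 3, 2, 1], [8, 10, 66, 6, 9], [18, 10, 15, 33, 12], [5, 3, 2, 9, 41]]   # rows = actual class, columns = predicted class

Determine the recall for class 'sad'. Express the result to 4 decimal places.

Treat 'sad' as positive and all other classes as negative.
recall = TP/(TP+FN).
sad: TP=27, FN=1+3+3+4=11 → 27/38 = 0.71053

0.7105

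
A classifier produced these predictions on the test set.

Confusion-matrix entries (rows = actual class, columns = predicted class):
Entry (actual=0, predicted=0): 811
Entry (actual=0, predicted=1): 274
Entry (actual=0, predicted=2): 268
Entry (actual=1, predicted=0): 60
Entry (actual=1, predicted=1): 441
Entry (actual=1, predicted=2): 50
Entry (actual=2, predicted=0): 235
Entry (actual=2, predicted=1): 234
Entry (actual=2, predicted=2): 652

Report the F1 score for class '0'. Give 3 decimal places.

0.660

F1 score = 2·TP/(2·TP+FP+FN).
0: TP=811, FP=60+235=295, FN=274+268=542 → 1622/2459 = 0.6596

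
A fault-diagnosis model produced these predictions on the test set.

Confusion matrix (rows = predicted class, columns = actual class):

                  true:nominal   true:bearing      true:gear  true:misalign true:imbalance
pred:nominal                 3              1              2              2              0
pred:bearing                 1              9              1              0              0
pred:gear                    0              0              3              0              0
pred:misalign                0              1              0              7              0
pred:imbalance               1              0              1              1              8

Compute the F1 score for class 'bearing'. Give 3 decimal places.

0.818

F1 score = 2·TP/(2·TP+FP+FN).
bearing: TP=9, FP=1+1+0+0=2, FN=1+0+1+0=2 → 18/22 = 0.8182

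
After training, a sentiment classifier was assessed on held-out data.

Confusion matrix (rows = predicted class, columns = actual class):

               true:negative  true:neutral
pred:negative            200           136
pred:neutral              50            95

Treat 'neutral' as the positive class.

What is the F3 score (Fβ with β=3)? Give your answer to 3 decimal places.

Fβ = (1+β²)·TP / ((1+β²)·TP + β²·FN + FP), with β²=9
= 10·95 / (10·95 + 9·136 + 50) = 0.427

0.427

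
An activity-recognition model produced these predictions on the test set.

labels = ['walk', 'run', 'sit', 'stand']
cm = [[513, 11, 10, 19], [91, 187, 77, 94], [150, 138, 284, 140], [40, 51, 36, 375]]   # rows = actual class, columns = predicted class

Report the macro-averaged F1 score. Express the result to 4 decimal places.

0.5951

Per-class F1 score (2·TP/(2·TP+FP+FN)):
  walk: TP=513, FP=91+150+40=281, FN=11+10+19=40 → 1026/1347 = 0.76169
  run: TP=187, FP=11+138+51=200, FN=91+77+94=262 → 374/836 = 0.44737
  sit: TP=284, FP=10+77+36=123, FN=150+138+140=428 → 568/1119 = 0.50760
  stand: TP=375, FP=19+94+140=253, FN=40+51+36=127 → 750/1130 = 0.66372
Macro-F1 score = mean = (0.76169 + 0.44737 + 0.50760 + 0.66372) / 4 = 0.5951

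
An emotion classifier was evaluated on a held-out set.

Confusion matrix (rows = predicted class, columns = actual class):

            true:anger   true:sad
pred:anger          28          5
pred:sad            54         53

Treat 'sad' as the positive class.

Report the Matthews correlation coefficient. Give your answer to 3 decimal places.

0.296

MCC = (TP·TN − FP·FN) / √((TP+FP)(TP+FN)(TN+FP)(TN+FN))
Numerator = 53·28 − 54·5 = 1214
Denominator = √(107·58·82·33) = √16793436 = 4097.9795
MCC = 1214 / 4097.9795 = 0.296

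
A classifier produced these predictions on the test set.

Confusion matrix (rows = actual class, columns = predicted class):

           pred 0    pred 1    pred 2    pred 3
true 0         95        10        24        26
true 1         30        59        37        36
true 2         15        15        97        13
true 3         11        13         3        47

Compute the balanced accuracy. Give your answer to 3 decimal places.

0.576

Balanced accuracy = mean of per-class recall.
  0: recall = 95/155 = 0.6129
  1: recall = 59/162 = 0.3642
  2: recall = 97/140 = 0.6929
  3: recall = 47/74 = 0.6351
Mean = (0.6129 + 0.3642 + 0.6929 + 0.6351) / 4 = 0.576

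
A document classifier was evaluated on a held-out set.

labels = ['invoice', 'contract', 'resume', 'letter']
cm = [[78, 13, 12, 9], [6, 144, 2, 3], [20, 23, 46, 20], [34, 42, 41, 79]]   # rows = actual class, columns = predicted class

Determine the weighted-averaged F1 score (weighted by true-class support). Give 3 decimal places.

0.589

Per-class F1 score (2·TP/(2·TP+FP+FN)):
  invoice: TP=78, FP=6+20+34=60, FN=13+12+9=34 → 156/250 = 0.6240
  contract: TP=144, FP=13+23+42=78, FN=6+2+3=11 → 288/377 = 0.7639
  resume: TP=46, FP=12+2+41=55, FN=20+23+20=63 → 92/210 = 0.4381
  letter: TP=79, FP=9+3+20=32, FN=34+42+41=117 → 158/307 = 0.5147
Weighted-F1 score = Σ (supportᵢ/N)·F1 scoreᵢ with N=572: (112/572)·0.6240 + (155/572)·0.7639 + (109/572)·0.4381 + (196/572)·0.5147 = 0.589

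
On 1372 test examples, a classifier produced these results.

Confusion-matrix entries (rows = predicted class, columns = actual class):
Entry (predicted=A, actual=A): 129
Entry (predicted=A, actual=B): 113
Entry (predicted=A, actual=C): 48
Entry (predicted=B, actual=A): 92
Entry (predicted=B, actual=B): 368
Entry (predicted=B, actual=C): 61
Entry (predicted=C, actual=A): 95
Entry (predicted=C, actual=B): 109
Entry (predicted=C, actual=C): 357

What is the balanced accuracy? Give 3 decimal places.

Balanced accuracy = mean of per-class recall.
  A: recall = 129/316 = 0.4082
  B: recall = 368/590 = 0.6237
  C: recall = 357/466 = 0.7661
Mean = (0.4082 + 0.6237 + 0.7661) / 3 = 0.599

0.599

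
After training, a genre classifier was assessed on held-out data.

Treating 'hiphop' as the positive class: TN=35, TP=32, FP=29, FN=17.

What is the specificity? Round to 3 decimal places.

0.547

Specificity = TN/(TN+FP) = 35/(35+29) = 0.547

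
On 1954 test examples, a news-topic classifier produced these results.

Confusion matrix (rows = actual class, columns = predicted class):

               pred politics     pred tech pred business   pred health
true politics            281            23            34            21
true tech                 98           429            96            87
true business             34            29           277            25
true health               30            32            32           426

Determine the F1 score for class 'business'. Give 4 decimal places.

Take TP from the diagonal, FP from the rest of the 'business' prediction marginal, FN from the rest of the 'business' actual marginal.
F1 score = 2·TP/(2·TP+FP+FN).
business: TP=277, FP=34+96+32=162, FN=34+29+25=88 → 554/804 = 0.68905

0.6891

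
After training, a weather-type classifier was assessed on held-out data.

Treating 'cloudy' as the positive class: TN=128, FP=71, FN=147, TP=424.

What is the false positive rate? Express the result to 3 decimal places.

0.357

FPR = FP/(FP+TN) = 71/(71+128) = 0.357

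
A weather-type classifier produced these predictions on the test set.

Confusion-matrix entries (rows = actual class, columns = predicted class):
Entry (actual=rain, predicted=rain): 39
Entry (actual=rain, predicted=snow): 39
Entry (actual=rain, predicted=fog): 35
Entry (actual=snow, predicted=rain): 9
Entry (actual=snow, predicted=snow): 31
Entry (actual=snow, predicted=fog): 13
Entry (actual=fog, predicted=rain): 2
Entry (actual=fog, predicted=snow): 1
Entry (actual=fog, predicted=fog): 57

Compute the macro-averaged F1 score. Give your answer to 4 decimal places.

Per-class F1 score (2·TP/(2·TP+FP+FN)):
  rain: TP=39, FP=9+2=11, FN=39+35=74 → 78/163 = 0.47853
  snow: TP=31, FP=39+1=40, FN=9+13=22 → 62/124 = 0.50000
  fog: TP=57, FP=35+13=48, FN=2+1=3 → 114/165 = 0.69091
Macro-F1 score = mean = (0.47853 + 0.50000 + 0.69091) / 3 = 0.5565

0.5565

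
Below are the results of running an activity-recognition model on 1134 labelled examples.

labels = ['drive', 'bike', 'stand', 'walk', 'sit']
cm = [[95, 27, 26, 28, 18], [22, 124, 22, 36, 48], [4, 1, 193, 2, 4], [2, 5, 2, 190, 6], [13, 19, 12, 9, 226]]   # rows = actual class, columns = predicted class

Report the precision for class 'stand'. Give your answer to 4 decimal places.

Treat 'stand' as positive and all other classes as negative.
precision = TP/(TP+FP).
stand: TP=193, FP=26+22+2+12=62 → 193/255 = 0.75686

0.7569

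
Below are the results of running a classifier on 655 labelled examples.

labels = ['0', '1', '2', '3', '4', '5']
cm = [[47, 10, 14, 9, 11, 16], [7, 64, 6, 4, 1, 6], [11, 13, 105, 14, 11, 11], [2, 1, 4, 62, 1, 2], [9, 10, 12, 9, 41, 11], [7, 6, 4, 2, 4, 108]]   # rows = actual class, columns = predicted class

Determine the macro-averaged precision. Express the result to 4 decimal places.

Per-class precision (TP/(TP+FP)):
  0: TP=47, FP=7+11+2+9+7=36 → 47/83 = 0.56627
  1: TP=64, FP=10+13+1+10+6=40 → 64/104 = 0.61538
  2: TP=105, FP=14+6+4+12+4=40 → 105/145 = 0.72414
  3: TP=62, FP=9+4+14+9+2=38 → 62/100 = 0.62000
  4: TP=41, FP=11+1+11+1+4=28 → 41/69 = 0.59420
  5: TP=108, FP=16+6+11+2+11=46 → 108/154 = 0.70130
Macro-precision = mean = (0.56627 + 0.61538 + 0.72414 + 0.62000 + 0.59420 + 0.70130) / 6 = 0.6369

0.6369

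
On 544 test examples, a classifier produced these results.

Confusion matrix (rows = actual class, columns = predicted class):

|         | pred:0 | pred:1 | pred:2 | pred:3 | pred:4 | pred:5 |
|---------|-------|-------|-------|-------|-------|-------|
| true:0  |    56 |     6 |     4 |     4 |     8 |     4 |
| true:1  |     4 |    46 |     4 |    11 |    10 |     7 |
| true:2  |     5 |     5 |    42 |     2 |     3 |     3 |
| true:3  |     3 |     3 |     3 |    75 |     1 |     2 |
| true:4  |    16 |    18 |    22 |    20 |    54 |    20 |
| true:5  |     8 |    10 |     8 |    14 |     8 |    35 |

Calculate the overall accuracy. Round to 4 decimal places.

0.5662

Accuracy = trace / total = (56+46+42+75+54+35=308) / 544 = 308/544 = 0.5662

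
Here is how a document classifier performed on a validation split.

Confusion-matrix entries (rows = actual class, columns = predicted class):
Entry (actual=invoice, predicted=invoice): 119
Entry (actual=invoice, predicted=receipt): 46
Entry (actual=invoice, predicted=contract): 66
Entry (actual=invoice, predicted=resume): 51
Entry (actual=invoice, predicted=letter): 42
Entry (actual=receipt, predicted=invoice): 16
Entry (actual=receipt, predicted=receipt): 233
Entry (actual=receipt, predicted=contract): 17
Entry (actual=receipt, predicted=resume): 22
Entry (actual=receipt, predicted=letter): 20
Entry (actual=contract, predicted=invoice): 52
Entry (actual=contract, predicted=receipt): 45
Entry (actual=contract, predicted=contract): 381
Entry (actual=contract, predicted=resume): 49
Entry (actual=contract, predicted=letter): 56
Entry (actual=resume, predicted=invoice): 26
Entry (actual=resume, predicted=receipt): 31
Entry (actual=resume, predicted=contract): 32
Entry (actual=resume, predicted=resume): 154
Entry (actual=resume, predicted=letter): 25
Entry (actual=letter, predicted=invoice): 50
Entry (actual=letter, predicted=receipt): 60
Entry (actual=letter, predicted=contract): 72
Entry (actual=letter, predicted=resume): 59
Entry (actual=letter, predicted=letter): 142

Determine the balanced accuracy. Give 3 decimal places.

Balanced accuracy = mean of per-class recall.
  invoice: recall = 119/324 = 0.3673
  receipt: recall = 233/308 = 0.7565
  contract: recall = 381/583 = 0.6535
  resume: recall = 154/268 = 0.5746
  letter: recall = 142/383 = 0.3708
Mean = (0.3673 + 0.7565 + 0.6535 + 0.5746 + 0.3708) / 5 = 0.545

0.545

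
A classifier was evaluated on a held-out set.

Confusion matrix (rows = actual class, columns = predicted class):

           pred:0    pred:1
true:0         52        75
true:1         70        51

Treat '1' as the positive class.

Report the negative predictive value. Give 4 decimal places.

0.4262

NPV = TN/(TN+FN) = 52/(52+70) = 0.4262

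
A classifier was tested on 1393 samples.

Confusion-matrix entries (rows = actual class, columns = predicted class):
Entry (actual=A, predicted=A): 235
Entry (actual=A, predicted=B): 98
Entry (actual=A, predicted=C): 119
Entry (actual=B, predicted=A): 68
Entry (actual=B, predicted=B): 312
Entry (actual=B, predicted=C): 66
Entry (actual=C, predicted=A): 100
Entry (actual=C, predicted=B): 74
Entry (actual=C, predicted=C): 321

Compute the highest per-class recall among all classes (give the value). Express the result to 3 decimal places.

Per-class recall (TP/(TP+FN)):
  A: TP=235, FN=98+119=217 → 235/452 = 0.5199
  B: TP=312, FN=68+66=134 → 312/446 = 0.6996
  C: TP=321, FN=100+74=174 → 321/495 = 0.6485
Highest is class 'B' with recall = 0.700.

0.700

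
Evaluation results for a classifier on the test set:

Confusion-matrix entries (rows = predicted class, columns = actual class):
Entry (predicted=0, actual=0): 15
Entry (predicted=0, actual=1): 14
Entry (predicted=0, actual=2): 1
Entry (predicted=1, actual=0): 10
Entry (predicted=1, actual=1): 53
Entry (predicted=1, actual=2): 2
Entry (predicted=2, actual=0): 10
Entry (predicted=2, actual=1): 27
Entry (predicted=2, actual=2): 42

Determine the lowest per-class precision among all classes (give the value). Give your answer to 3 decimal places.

Per-class precision (TP/(TP+FP)):
  0: TP=15, FP=14+1=15 → 15/30 = 0.5000
  1: TP=53, FP=10+2=12 → 53/65 = 0.8154
  2: TP=42, FP=10+27=37 → 42/79 = 0.5316
Lowest is class '0' with precision = 0.500.

0.500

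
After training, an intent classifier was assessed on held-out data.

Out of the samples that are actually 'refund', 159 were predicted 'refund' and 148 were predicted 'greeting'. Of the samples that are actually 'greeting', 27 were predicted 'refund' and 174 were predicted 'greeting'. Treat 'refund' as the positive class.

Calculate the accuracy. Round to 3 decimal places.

0.656

Accuracy = (TP+TN)/N = (159+174)/508 = 0.656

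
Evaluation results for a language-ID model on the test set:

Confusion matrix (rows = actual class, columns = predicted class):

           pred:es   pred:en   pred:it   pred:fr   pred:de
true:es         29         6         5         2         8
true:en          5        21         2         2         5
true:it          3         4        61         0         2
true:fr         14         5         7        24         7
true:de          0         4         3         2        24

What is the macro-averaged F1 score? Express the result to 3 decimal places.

0.624

Per-class F1 score (2·TP/(2·TP+FP+FN)):
  es: TP=29, FP=5+3+14+0=22, FN=6+5+2+8=21 → 58/101 = 0.5743
  en: TP=21, FP=6+4+5+4=19, FN=5+2+2+5=14 → 42/75 = 0.5600
  it: TP=61, FP=5+2+7+3=17, FN=3+4+0+2=9 → 122/148 = 0.8243
  fr: TP=24, FP=2+2+0+2=6, FN=14+5+7+7=33 → 48/87 = 0.5517
  de: TP=24, FP=8+5+2+7=22, FN=0+4+3+2=9 → 48/79 = 0.6076
Macro-F1 score = mean = (0.5743 + 0.5600 + 0.8243 + 0.5517 + 0.6076) / 5 = 0.624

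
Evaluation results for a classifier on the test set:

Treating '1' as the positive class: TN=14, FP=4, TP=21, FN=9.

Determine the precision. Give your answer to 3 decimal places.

0.840

Precision = TP/(TP+FP) = 21/(21+4) = 21/25 = 0.840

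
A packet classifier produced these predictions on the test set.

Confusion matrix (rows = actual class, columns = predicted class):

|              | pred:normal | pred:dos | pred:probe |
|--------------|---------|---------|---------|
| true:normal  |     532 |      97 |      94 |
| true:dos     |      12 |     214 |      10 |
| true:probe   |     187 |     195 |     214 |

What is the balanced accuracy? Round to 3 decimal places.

Balanced accuracy = mean of per-class recall.
  normal: recall = 532/723 = 0.7358
  dos: recall = 214/236 = 0.9068
  probe: recall = 214/596 = 0.3591
Mean = (0.7358 + 0.9068 + 0.3591) / 3 = 0.667

0.667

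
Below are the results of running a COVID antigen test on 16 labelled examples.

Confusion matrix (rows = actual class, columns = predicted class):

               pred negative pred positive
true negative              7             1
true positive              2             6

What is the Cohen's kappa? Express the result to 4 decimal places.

0.6250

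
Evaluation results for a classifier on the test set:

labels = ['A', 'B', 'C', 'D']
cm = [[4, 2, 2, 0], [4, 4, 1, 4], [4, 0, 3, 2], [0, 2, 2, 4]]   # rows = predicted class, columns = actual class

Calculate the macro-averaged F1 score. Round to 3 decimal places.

0.395

Per-class F1 score (2·TP/(2·TP+FP+FN)):
  A: TP=4, FP=2+2+0=4, FN=4+4+0=8 → 8/20 = 0.4000
  B: TP=4, FP=4+1+4=9, FN=2+0+2=4 → 8/21 = 0.3810
  C: TP=3, FP=4+0+2=6, FN=2+1+2=5 → 6/17 = 0.3529
  D: TP=4, FP=0+2+2=4, FN=0+4+2=6 → 8/18 = 0.4444
Macro-F1 score = mean = (0.4000 + 0.3810 + 0.3529 + 0.4444) / 4 = 0.395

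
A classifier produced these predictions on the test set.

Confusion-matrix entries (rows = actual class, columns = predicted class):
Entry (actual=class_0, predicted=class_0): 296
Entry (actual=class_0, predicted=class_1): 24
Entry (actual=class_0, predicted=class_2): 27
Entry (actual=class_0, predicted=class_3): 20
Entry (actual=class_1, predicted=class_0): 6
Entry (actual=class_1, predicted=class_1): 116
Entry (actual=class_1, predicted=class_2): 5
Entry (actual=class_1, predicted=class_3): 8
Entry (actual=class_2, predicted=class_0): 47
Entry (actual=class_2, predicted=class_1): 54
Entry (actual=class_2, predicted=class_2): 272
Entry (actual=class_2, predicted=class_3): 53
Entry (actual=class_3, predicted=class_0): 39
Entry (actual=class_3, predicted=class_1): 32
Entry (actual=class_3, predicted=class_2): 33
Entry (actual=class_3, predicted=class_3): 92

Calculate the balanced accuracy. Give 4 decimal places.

Balanced accuracy = mean of per-class recall.
  class_0: recall = 296/367 = 0.80654
  class_1: recall = 116/135 = 0.85926
  class_2: recall = 272/426 = 0.63850
  class_3: recall = 92/196 = 0.46939
Mean = (0.80654 + 0.85926 + 0.63850 + 0.46939) / 4 = 0.6934

0.6934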